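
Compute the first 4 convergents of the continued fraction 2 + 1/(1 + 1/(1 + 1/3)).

Using the convergent recurrence p_i = a_i*p_{i-1} + p_{i-2}, q_i = a_i*q_{i-1} + q_{i-2} with p_{-2}=0, p_{-1}=1, q_{-2}=1, q_{-1}=0:
  i=0: a_0=2, p_0 = 2*1 + 0 = 2, q_0 = 2*0 + 1 = 1.
  i=1: a_1=1, p_1 = 1*2 + 1 = 3, q_1 = 1*1 + 0 = 1.
  i=2: a_2=1, p_2 = 1*3 + 2 = 5, q_2 = 1*1 + 1 = 2.
  i=3: a_3=3, p_3 = 3*5 + 3 = 18, q_3 = 3*2 + 1 = 7.

2/1, 3/1, 5/2, 18/7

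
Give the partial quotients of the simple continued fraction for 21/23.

Run the Euclidean algorithm on 21 and 23; the successive quotients are the partial quotients a_0, a_1, ... (each step inverts the fractional part left over by the previous one):
  21 = 0*23 + 21, so a_0 = 0.
  23 = 1*21 + 2, so a_1 = 1.
  21 = 10*2 + 1, so a_2 = 10.
  2 = 2*1 + 0, so a_3 = 2.
The remainder reaches 0 after 4 divisions, so the expansion has 4 partial quotients, read off in order.

[0; 1, 10, 2]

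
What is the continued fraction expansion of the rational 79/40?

Run the Euclidean algorithm on 79 and 40; the successive quotients are the partial quotients a_0, a_1, ... (each step inverts the fractional part left over by the previous one):
  79 = 1*40 + 39, so a_0 = 1.
  40 = 1*39 + 1, so a_1 = 1.
  39 = 39*1 + 0, so a_2 = 39.
The remainder reaches 0 after 3 divisions, so the expansion has 3 partial quotients, read off in order.

[1; 1, 39]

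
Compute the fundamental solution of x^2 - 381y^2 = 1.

(x, y) = (1015, 52)

First expand sqrt(381) as a continued fraction. With x_i = (sqrt(381) + m_i)/d_i and (m_0, d_0) = (0, 1): a_0 = floor(sqrt(381)) = 19, since 19^2 = 361 <= 381 < 400 = 20^2.
Iterate m_{i+1} = d_i*a_i - m_i, d_{i+1} = (381 - m_{i+1}^2)/d_i, a_{i+1} = floor((a_0 + m_{i+1})/d_{i+1}):
  m_1 = 1*19 - 0 = 19, d_1 = (381 - 19^2)/1 = 20/1 = 20, a_1 = floor((19 + 19)/20) = 1.
  m_2 = 20*1 - 19 = 1, d_2 = (381 - 1^2)/20 = 380/20 = 19, a_2 = floor((19 + 1)/19) = 1.
  m_3 = 19*1 - 1 = 18, d_3 = (381 - 18^2)/19 = 57/19 = 3, a_3 = floor((19 + 18)/3) = 12.
  m_4 = 3*12 - 18 = 18, d_4 = (381 - 18^2)/3 = 57/3 = 19, a_4 = floor((19 + 18)/19) = 1.
  m_5 = 19*1 - 18 = 1, d_5 = (381 - 1^2)/19 = 380/19 = 20, a_5 = floor((19 + 1)/20) = 1.
  m_6 = 20*1 - 1 = 19, d_6 = (381 - 19^2)/20 = 20/20 = 1, a_6 = floor((19 + 19)/1) = 38.
  m_7 = 1*38 - 19 = 19, d_7 = (381 - 19^2)/1 = 20/1 = 20: (m_7, d_7) = (m_1, d_1) = (19, 20), so from here the quotients repeat a_1, ..., a_6; the period length is 6.
So sqrt(381) = [19; (1, 1, 12, 1, 1, 38)] with period length k = 6.
k is even, so the fundamental solution of x^2 - 381y^2 = 1 is (p_{k-1}, q_{k-1}) = (p_5, q_5); compute convergents through index 5.
Convergents (p_i = a_i*p_{i-1} + p_{i-2}, q_i = a_i*q_{i-1} + q_{i-2} with p_{-2}=0, p_{-1}=1, q_{-2}=1, q_{-1}=0):
  i=0: a_0=19, p_0 = 19*1 + 0 = 19, q_0 = 19*0 + 1 = 1.
  i=1: a_1=1, p_1 = 1*19 + 1 = 20, q_1 = 1*1 + 0 = 1.
  i=2: a_2=1, p_2 = 1*20 + 19 = 39, q_2 = 1*1 + 1 = 2.
  i=3: a_3=12, p_3 = 12*39 + 20 = 488, q_3 = 12*2 + 1 = 25.
  i=4: a_4=1, p_4 = 1*488 + 39 = 527, q_4 = 1*25 + 2 = 27.
  i=5: a_5=1, p_5 = 1*527 + 488 = 1015, q_5 = 1*27 + 25 = 52.
Check: 1015^2 - 381*52^2 = 1030225 - 1030224 = 1, so (x, y) = (1015, 52) solves the equation, and by the theorem it is the least positive solution.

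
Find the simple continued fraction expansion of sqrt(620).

[24; (1, 8, 1, 48)]

Write x_i = (sqrt(620) + m_i)/d_i with (m_0, d_0) = (0, 1). a_0 = floor(sqrt(620)) = 24, since 24^2 = 576 <= 620 < 625 = 25^2.
Iterate m_{i+1} = d_i*a_i - m_i, d_{i+1} = (620 - m_{i+1}^2)/d_i, a_{i+1} = floor((a_0 + m_{i+1})/d_{i+1}):
  m_1 = 1*24 - 0 = 24, d_1 = (620 - 24^2)/1 = 44/1 = 44, a_1 = floor((24 + 24)/44) = 1.
  m_2 = 44*1 - 24 = 20, d_2 = (620 - 20^2)/44 = 220/44 = 5, a_2 = floor((24 + 20)/5) = 8.
  m_3 = 5*8 - 20 = 20, d_3 = (620 - 20^2)/5 = 220/5 = 44, a_3 = floor((24 + 20)/44) = 1.
  m_4 = 44*1 - 20 = 24, d_4 = (620 - 24^2)/44 = 44/44 = 1, a_4 = floor((24 + 24)/1) = 48.
  m_5 = 1*48 - 24 = 24, d_5 = (620 - 24^2)/1 = 44/1 = 44: (m_5, d_5) = (m_1, d_1) = (24, 44), so from here the quotients repeat a_1, ..., a_4; the period length is 4.
Hence the expansion of sqrt(620) is a_0 = 24 followed by the repeating block 1, 8, 1, 48 (period 4).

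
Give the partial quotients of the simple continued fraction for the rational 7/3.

Run the Euclidean algorithm on 7 and 3; the successive quotients are the partial quotients a_0, a_1, ... (each step inverts the fractional part left over by the previous one):
  7 = 2*3 + 1, so a_0 = 2.
  3 = 3*1 + 0, so a_1 = 3.
The remainder reaches 0 after 2 divisions, so the expansion has 2 partial quotients, read off in order.

[2; 3]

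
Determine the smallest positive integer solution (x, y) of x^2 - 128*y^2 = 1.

(x, y) = (577, 51)

First expand sqrt(128) as a continued fraction. With x_i = (sqrt(128) + m_i)/d_i and (m_0, d_0) = (0, 1): a_0 = floor(sqrt(128)) = 11, since 11^2 = 121 <= 128 < 144 = 12^2.
Iterate m_{i+1} = d_i*a_i - m_i, d_{i+1} = (128 - m_{i+1}^2)/d_i, a_{i+1} = floor((a_0 + m_{i+1})/d_{i+1}):
  m_1 = 1*11 - 0 = 11, d_1 = (128 - 11^2)/1 = 7/1 = 7, a_1 = floor((11 + 11)/7) = 3.
  m_2 = 7*3 - 11 = 10, d_2 = (128 - 10^2)/7 = 28/7 = 4, a_2 = floor((11 + 10)/4) = 5.
  m_3 = 4*5 - 10 = 10, d_3 = (128 - 10^2)/4 = 28/4 = 7, a_3 = floor((11 + 10)/7) = 3.
  m_4 = 7*3 - 10 = 11, d_4 = (128 - 11^2)/7 = 7/7 = 1, a_4 = floor((11 + 11)/1) = 22.
  m_5 = 1*22 - 11 = 11, d_5 = (128 - 11^2)/1 = 7/1 = 7: (m_5, d_5) = (m_1, d_1) = (11, 7), so from here the quotients repeat a_1, ..., a_4; the period length is 4.
So sqrt(128) = [11; (3, 5, 3, 22)] with period length k = 4.
k is even, so the fundamental solution of x^2 - 128y^2 = 1 is (p_{k-1}, q_{k-1}) = (p_3, q_3); compute convergents through index 3.
Convergents (p_i = a_i*p_{i-1} + p_{i-2}, q_i = a_i*q_{i-1} + q_{i-2} with p_{-2}=0, p_{-1}=1, q_{-2}=1, q_{-1}=0):
  i=0: a_0=11, p_0 = 11*1 + 0 = 11, q_0 = 11*0 + 1 = 1.
  i=1: a_1=3, p_1 = 3*11 + 1 = 34, q_1 = 3*1 + 0 = 3.
  i=2: a_2=5, p_2 = 5*34 + 11 = 181, q_2 = 5*3 + 1 = 16.
  i=3: a_3=3, p_3 = 3*181 + 34 = 577, q_3 = 3*16 + 3 = 51.
Check: 577^2 - 128*51^2 = 332929 - 332928 = 1, so (x, y) = (577, 51) solves the equation, and by the theorem it is the least positive solution.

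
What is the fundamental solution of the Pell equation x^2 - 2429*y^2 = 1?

(x, y) = (20531295, 416584)

First expand sqrt(2429) as a continued fraction. With x_i = (sqrt(2429) + m_i)/d_i and (m_0, d_0) = (0, 1): a_0 = floor(sqrt(2429)) = 49, since 49^2 = 2401 <= 2429 < 2500 = 50^2.
Iterate m_{i+1} = d_i*a_i - m_i, d_{i+1} = (2429 - m_{i+1}^2)/d_i, a_{i+1} = floor((a_0 + m_{i+1})/d_{i+1}):
  m_1 = 1*49 - 0 = 49, d_1 = (2429 - 49^2)/1 = 28/1 = 28, a_1 = floor((49 + 49)/28) = 3.
  m_2 = 28*3 - 49 = 35, d_2 = (2429 - 35^2)/28 = 1204/28 = 43, a_2 = floor((49 + 35)/43) = 1.
  m_3 = 43*1 - 35 = 8, d_3 = (2429 - 8^2)/43 = 2365/43 = 55, a_3 = floor((49 + 8)/55) = 1.
  m_4 = 55*1 - 8 = 47, d_4 = (2429 - 47^2)/55 = 220/55 = 4, a_4 = floor((49 + 47)/4) = 24.
  m_5 = 4*24 - 47 = 49, d_5 = (2429 - 49^2)/4 = 28/4 = 7, a_5 = floor((49 + 49)/7) = 14.
  m_6 = 7*14 - 49 = 49, d_6 = (2429 - 49^2)/7 = 28/7 = 4, a_6 = floor((49 + 49)/4) = 24.
  m_7 = 4*24 - 49 = 47, d_7 = (2429 - 47^2)/4 = 220/4 = 55, a_7 = floor((49 + 47)/55) = 1.
  m_8 = 55*1 - 47 = 8, d_8 = (2429 - 8^2)/55 = 2365/55 = 43, a_8 = floor((49 + 8)/43) = 1.
  m_9 = 43*1 - 8 = 35, d_9 = (2429 - 35^2)/43 = 1204/43 = 28, a_9 = floor((49 + 35)/28) = 3.
  m_10 = 28*3 - 35 = 49, d_10 = (2429 - 49^2)/28 = 28/28 = 1, a_10 = floor((49 + 49)/1) = 98.
  m_11 = 1*98 - 49 = 49, d_11 = (2429 - 49^2)/1 = 28/1 = 28: (m_11, d_11) = (m_1, d_1) = (49, 28), so from here the quotients repeat a_1, ..., a_10; the period length is 10.
So sqrt(2429) = [49; (3, 1, 1, 24, 14, 24, 1, 1, 3, 98)] with period length k = 10.
k is even, so the fundamental solution of x^2 - 2429y^2 = 1 is (p_{k-1}, q_{k-1}) = (p_9, q_9); compute convergents through index 9.
Convergents (p_i = a_i*p_{i-1} + p_{i-2}, q_i = a_i*q_{i-1} + q_{i-2} with p_{-2}=0, p_{-1}=1, q_{-2}=1, q_{-1}=0):
  i=0: a_0=49, p_0 = 49*1 + 0 = 49, q_0 = 49*0 + 1 = 1.
  i=1: a_1=3, p_1 = 3*49 + 1 = 148, q_1 = 3*1 + 0 = 3.
  i=2: a_2=1, p_2 = 1*148 + 49 = 197, q_2 = 1*3 + 1 = 4.
  i=3: a_3=1, p_3 = 1*197 + 148 = 345, q_3 = 1*4 + 3 = 7.
  i=4: a_4=24, p_4 = 24*345 + 197 = 8477, q_4 = 24*7 + 4 = 172.
  i=5: a_5=14, p_5 = 14*8477 + 345 = 119023, q_5 = 14*172 + 7 = 2415.
  i=6: a_6=24, p_6 = 24*119023 + 8477 = 2865029, q_6 = 24*2415 + 172 = 58132.
  i=7: a_7=1, p_7 = 1*2865029 + 119023 = 2984052, q_7 = 1*58132 + 2415 = 60547.
  i=8: a_8=1, p_8 = 1*2984052 + 2865029 = 5849081, q_8 = 1*60547 + 58132 = 118679.
  i=9: a_9=3, p_9 = 3*5849081 + 2984052 = 20531295, q_9 = 3*118679 + 60547 = 416584.
Check: 20531295^2 - 2429*416584^2 = 421534074377025 - 421534074377024 = 1, so (x, y) = (20531295, 416584) solves the equation, and by the theorem it is the least positive solution.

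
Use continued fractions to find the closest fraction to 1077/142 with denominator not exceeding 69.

Expand x = 1077/142 as a continued fraction with the Euclidean algorithm:
  1077 = 7*142 + 83, so a_0 = 7.
  142 = 1*83 + 59, so a_1 = 1.
  83 = 1*59 + 24, so a_2 = 1.
  59 = 2*24 + 11, so a_3 = 2.
  24 = 2*11 + 2, so a_4 = 2.
  11 = 5*2 + 1, so a_5 = 5.
  2 = 2*1 + 0, so a_6 = 2.
so x = [7; 1, 1, 2, 2, 5, 2].
Convergents (p_i = a_i*p_{i-1} + p_{i-2}, q_i = a_i*q_{i-1} + q_{i-2} with p_{-2}=0, p_{-1}=1, q_{-2}=1, q_{-1}=0), until the denominator exceeds 69:
  i=0: a_0=7, p_0 = 7*1 + 0 = 7, q_0 = 7*0 + 1 = 1.
  i=1: a_1=1, p_1 = 1*7 + 1 = 8, q_1 = 1*1 + 0 = 1.
  i=2: a_2=1, p_2 = 1*8 + 7 = 15, q_2 = 1*1 + 1 = 2.
  i=3: a_3=2, p_3 = 2*15 + 8 = 38, q_3 = 2*2 + 1 = 5.
  i=4: a_4=2, p_4 = 2*38 + 15 = 91, q_4 = 2*5 + 2 = 12.
  i=5: a_5=5, p_5 = 5*91 + 38 = 493, q_5 = 5*12 + 5 = 65.
  i=6: a_6=2, p_6 = 2*493 + 91 = 1077, q_6 = 2*65 + 12 = 142.
q_6 = 142 > 69, so the last convergent with denominator <= 69 is p_5/q_5 = 493/65.
The closest fraction with denominator <= 69 is either p_5/q_5 or the intermediate fraction (k*p_5 + p_4)/(k*q_5 + q_4) with the largest k >= 1 whose denominator stays <= 69; these approach x as k grows, and every other convergent or intermediate fraction in range is farther away.
Largest k: floor((69 - q_4)/q_5) = floor((69 - 12)/65) = 0.
Since k = 0, no intermediate fraction beyond p_5/q_5 has denominator <= 69, so the convergent 493/65 is the closest (its error is |1077*65 - 493*142|/(142*65) = 1/9230).

493/65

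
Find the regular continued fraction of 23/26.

Run the Euclidean algorithm on 23 and 26; the successive quotients are the partial quotients a_0, a_1, ... (each step inverts the fractional part left over by the previous one):
  23 = 0*26 + 23, so a_0 = 0.
  26 = 1*23 + 3, so a_1 = 1.
  23 = 7*3 + 2, so a_2 = 7.
  3 = 1*2 + 1, so a_3 = 1.
  2 = 2*1 + 0, so a_4 = 2.
The remainder reaches 0 after 5 divisions, so the expansion has 5 partial quotients, read off in order.

[0; 1, 7, 1, 2]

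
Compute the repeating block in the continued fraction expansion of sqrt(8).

[2; (1, 4)]

Write x_i = (sqrt(8) + m_i)/d_i with (m_0, d_0) = (0, 1). a_0 = floor(sqrt(8)) = 2, since 2^2 = 4 <= 8 < 9 = 3^2.
Iterate m_{i+1} = d_i*a_i - m_i, d_{i+1} = (8 - m_{i+1}^2)/d_i, a_{i+1} = floor((a_0 + m_{i+1})/d_{i+1}):
  m_1 = 1*2 - 0 = 2, d_1 = (8 - 2^2)/1 = 4/1 = 4, a_1 = floor((2 + 2)/4) = 1.
  m_2 = 4*1 - 2 = 2, d_2 = (8 - 2^2)/4 = 4/4 = 1, a_2 = floor((2 + 2)/1) = 4.
  m_3 = 1*4 - 2 = 2, d_3 = (8 - 2^2)/1 = 4/1 = 4: (m_3, d_3) = (m_1, d_1) = (2, 4), so from here the quotients repeat a_1, a_2; the period length is 2.
Hence the expansion of sqrt(8) is a_0 = 2 followed by the repeating block 1, 4 (period 2).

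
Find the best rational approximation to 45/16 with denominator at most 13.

31/11

Expand x = 45/16 as a continued fraction with the Euclidean algorithm:
  45 = 2*16 + 13, so a_0 = 2.
  16 = 1*13 + 3, so a_1 = 1.
  13 = 4*3 + 1, so a_2 = 4.
  3 = 3*1 + 0, so a_3 = 3.
so x = [2; 1, 4, 3].
Convergents (p_i = a_i*p_{i-1} + p_{i-2}, q_i = a_i*q_{i-1} + q_{i-2} with p_{-2}=0, p_{-1}=1, q_{-2}=1, q_{-1}=0), until the denominator exceeds 13:
  i=0: a_0=2, p_0 = 2*1 + 0 = 2, q_0 = 2*0 + 1 = 1.
  i=1: a_1=1, p_1 = 1*2 + 1 = 3, q_1 = 1*1 + 0 = 1.
  i=2: a_2=4, p_2 = 4*3 + 2 = 14, q_2 = 4*1 + 1 = 5.
  i=3: a_3=3, p_3 = 3*14 + 3 = 45, q_3 = 3*5 + 1 = 16.
q_3 = 16 > 13, so the last convergent with denominator <= 13 is p_2/q_2 = 14/5.
The closest fraction with denominator <= 13 is either p_2/q_2 or the intermediate fraction (k*p_2 + p_1)/(k*q_2 + q_1) with the largest k >= 1 whose denominator stays <= 13; these approach x as k grows, and every other convergent or intermediate fraction in range is farther away.
Largest k: floor((13 - q_1)/q_2) = floor((13 - 1)/5) = 2.
That gives (2*14 + 3)/(2*5 + 1) = 31/11.
Compare the errors: |x - 14/5| = |45*5 - 14*16|/(16*5) = 1/80, and |x - 31/11| = |45*11 - 31*16|/(16*11) = 1/176.
Cross-multiplying, 1*80 = 80 < 176 = 1*176, so 1/176 is smaller: the intermediate fraction 31/11 is closer to x than 14/5.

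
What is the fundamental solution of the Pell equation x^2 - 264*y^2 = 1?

(x, y) = (65, 4)

First expand sqrt(264) as a continued fraction. With x_i = (sqrt(264) + m_i)/d_i and (m_0, d_0) = (0, 1): a_0 = floor(sqrt(264)) = 16, since 16^2 = 256 <= 264 < 289 = 17^2.
Iterate m_{i+1} = d_i*a_i - m_i, d_{i+1} = (264 - m_{i+1}^2)/d_i, a_{i+1} = floor((a_0 + m_{i+1})/d_{i+1}):
  m_1 = 1*16 - 0 = 16, d_1 = (264 - 16^2)/1 = 8/1 = 8, a_1 = floor((16 + 16)/8) = 4.
  m_2 = 8*4 - 16 = 16, d_2 = (264 - 16^2)/8 = 8/8 = 1, a_2 = floor((16 + 16)/1) = 32.
  m_3 = 1*32 - 16 = 16, d_3 = (264 - 16^2)/1 = 8/1 = 8: (m_3, d_3) = (m_1, d_1) = (16, 8), so from here the quotients repeat a_1, a_2; the period length is 2.
So sqrt(264) = [16; (4, 32)] with period length k = 2.
k is even, so the fundamental solution of x^2 - 264y^2 = 1 is (p_{k-1}, q_{k-1}) = (p_1, q_1); compute convergents through index 1.
Convergents (p_i = a_i*p_{i-1} + p_{i-2}, q_i = a_i*q_{i-1} + q_{i-2} with p_{-2}=0, p_{-1}=1, q_{-2}=1, q_{-1}=0):
  i=0: a_0=16, p_0 = 16*1 + 0 = 16, q_0 = 16*0 + 1 = 1.
  i=1: a_1=4, p_1 = 4*16 + 1 = 65, q_1 = 4*1 + 0 = 4.
Check: 65^2 - 264*4^2 = 4225 - 4224 = 1, so (x, y) = (65, 4) solves the equation, and by the theorem it is the least positive solution.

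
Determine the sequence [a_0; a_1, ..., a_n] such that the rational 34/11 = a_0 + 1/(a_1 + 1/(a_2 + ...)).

Run the Euclidean algorithm on 34 and 11; the successive quotients are the partial quotients a_0, a_1, ... (each step inverts the fractional part left over by the previous one):
  34 = 3*11 + 1, so a_0 = 3.
  11 = 11*1 + 0, so a_1 = 11.
The remainder reaches 0 after 2 divisions, so the expansion has 2 partial quotients, read off in order.

[3; 11]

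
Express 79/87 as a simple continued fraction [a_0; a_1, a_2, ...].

[0; 1, 9, 1, 7]

Run the Euclidean algorithm on 79 and 87; the successive quotients are the partial quotients a_0, a_1, ... (each step inverts the fractional part left over by the previous one):
  79 = 0*87 + 79, so a_0 = 0.
  87 = 1*79 + 8, so a_1 = 1.
  79 = 9*8 + 7, so a_2 = 9.
  8 = 1*7 + 1, so a_3 = 1.
  7 = 7*1 + 0, so a_4 = 7.
The remainder reaches 0 after 5 divisions, so the expansion has 5 partial quotients, read off in order.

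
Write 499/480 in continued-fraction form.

Run the Euclidean algorithm on 499 and 480; the successive quotients are the partial quotients a_0, a_1, ... (each step inverts the fractional part left over by the previous one):
  499 = 1*480 + 19, so a_0 = 1.
  480 = 25*19 + 5, so a_1 = 25.
  19 = 3*5 + 4, so a_2 = 3.
  5 = 1*4 + 1, so a_3 = 1.
  4 = 4*1 + 0, so a_4 = 4.
The remainder reaches 0 after 5 divisions, so the expansion has 5 partial quotients, read off in order.

[1; 25, 3, 1, 4]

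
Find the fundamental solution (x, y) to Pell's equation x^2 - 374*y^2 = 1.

(x, y) = (3365, 174)

First expand sqrt(374) as a continued fraction. With x_i = (sqrt(374) + m_i)/d_i and (m_0, d_0) = (0, 1): a_0 = floor(sqrt(374)) = 19, since 19^2 = 361 <= 374 < 400 = 20^2.
Iterate m_{i+1} = d_i*a_i - m_i, d_{i+1} = (374 - m_{i+1}^2)/d_i, a_{i+1} = floor((a_0 + m_{i+1})/d_{i+1}):
  m_1 = 1*19 - 0 = 19, d_1 = (374 - 19^2)/1 = 13/1 = 13, a_1 = floor((19 + 19)/13) = 2.
  m_2 = 13*2 - 19 = 7, d_2 = (374 - 7^2)/13 = 325/13 = 25, a_2 = floor((19 + 7)/25) = 1.
  m_3 = 25*1 - 7 = 18, d_3 = (374 - 18^2)/25 = 50/25 = 2, a_3 = floor((19 + 18)/2) = 18.
  m_4 = 2*18 - 18 = 18, d_4 = (374 - 18^2)/2 = 50/2 = 25, a_4 = floor((19 + 18)/25) = 1.
  m_5 = 25*1 - 18 = 7, d_5 = (374 - 7^2)/25 = 325/25 = 13, a_5 = floor((19 + 7)/13) = 2.
  m_6 = 13*2 - 7 = 19, d_6 = (374 - 19^2)/13 = 13/13 = 1, a_6 = floor((19 + 19)/1) = 38.
  m_7 = 1*38 - 19 = 19, d_7 = (374 - 19^2)/1 = 13/1 = 13: (m_7, d_7) = (m_1, d_1) = (19, 13), so from here the quotients repeat a_1, ..., a_6; the period length is 6.
So sqrt(374) = [19; (2, 1, 18, 1, 2, 38)] with period length k = 6.
k is even, so the fundamental solution of x^2 - 374y^2 = 1 is (p_{k-1}, q_{k-1}) = (p_5, q_5); compute convergents through index 5.
Convergents (p_i = a_i*p_{i-1} + p_{i-2}, q_i = a_i*q_{i-1} + q_{i-2} with p_{-2}=0, p_{-1}=1, q_{-2}=1, q_{-1}=0):
  i=0: a_0=19, p_0 = 19*1 + 0 = 19, q_0 = 19*0 + 1 = 1.
  i=1: a_1=2, p_1 = 2*19 + 1 = 39, q_1 = 2*1 + 0 = 2.
  i=2: a_2=1, p_2 = 1*39 + 19 = 58, q_2 = 1*2 + 1 = 3.
  i=3: a_3=18, p_3 = 18*58 + 39 = 1083, q_3 = 18*3 + 2 = 56.
  i=4: a_4=1, p_4 = 1*1083 + 58 = 1141, q_4 = 1*56 + 3 = 59.
  i=5: a_5=2, p_5 = 2*1141 + 1083 = 3365, q_5 = 2*59 + 56 = 174.
Check: 3365^2 - 374*174^2 = 11323225 - 11323224 = 1, so (x, y) = (3365, 174) solves the equation, and by the theorem it is the least positive solution.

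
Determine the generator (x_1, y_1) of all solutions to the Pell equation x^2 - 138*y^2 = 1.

First expand sqrt(138) as a continued fraction. With x_i = (sqrt(138) + m_i)/d_i and (m_0, d_0) = (0, 1): a_0 = floor(sqrt(138)) = 11, since 11^2 = 121 <= 138 < 144 = 12^2.
Iterate m_{i+1} = d_i*a_i - m_i, d_{i+1} = (138 - m_{i+1}^2)/d_i, a_{i+1} = floor((a_0 + m_{i+1})/d_{i+1}):
  m_1 = 1*11 - 0 = 11, d_1 = (138 - 11^2)/1 = 17/1 = 17, a_1 = floor((11 + 11)/17) = 1.
  m_2 = 17*1 - 11 = 6, d_2 = (138 - 6^2)/17 = 102/17 = 6, a_2 = floor((11 + 6)/6) = 2.
  m_3 = 6*2 - 6 = 6, d_3 = (138 - 6^2)/6 = 102/6 = 17, a_3 = floor((11 + 6)/17) = 1.
  m_4 = 17*1 - 6 = 11, d_4 = (138 - 11^2)/17 = 17/17 = 1, a_4 = floor((11 + 11)/1) = 22.
  m_5 = 1*22 - 11 = 11, d_5 = (138 - 11^2)/1 = 17/1 = 17: (m_5, d_5) = (m_1, d_1) = (11, 17), so from here the quotients repeat a_1, ..., a_4; the period length is 4.
So sqrt(138) = [11; (1, 2, 1, 22)] with period length k = 4.
k is even, so the fundamental solution of x^2 - 138y^2 = 1 is (p_{k-1}, q_{k-1}) = (p_3, q_3); compute convergents through index 3.
Convergents (p_i = a_i*p_{i-1} + p_{i-2}, q_i = a_i*q_{i-1} + q_{i-2} with p_{-2}=0, p_{-1}=1, q_{-2}=1, q_{-1}=0):
  i=0: a_0=11, p_0 = 11*1 + 0 = 11, q_0 = 11*0 + 1 = 1.
  i=1: a_1=1, p_1 = 1*11 + 1 = 12, q_1 = 1*1 + 0 = 1.
  i=2: a_2=2, p_2 = 2*12 + 11 = 35, q_2 = 2*1 + 1 = 3.
  i=3: a_3=1, p_3 = 1*35 + 12 = 47, q_3 = 1*3 + 1 = 4.
Check: 47^2 - 138*4^2 = 2209 - 2208 = 1, so (x, y) = (47, 4) solves the equation, and by the theorem it is the least positive solution.

(x, y) = (47, 4)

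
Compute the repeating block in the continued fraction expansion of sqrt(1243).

Write x_i = (sqrt(1243) + m_i)/d_i with (m_0, d_0) = (0, 1). a_0 = floor(sqrt(1243)) = 35, since 35^2 = 1225 <= 1243 < 1296 = 36^2.
Iterate m_{i+1} = d_i*a_i - m_i, d_{i+1} = (1243 - m_{i+1}^2)/d_i, a_{i+1} = floor((a_0 + m_{i+1})/d_{i+1}):
  m_1 = 1*35 - 0 = 35, d_1 = (1243 - 35^2)/1 = 18/1 = 18, a_1 = floor((35 + 35)/18) = 3.
  m_2 = 18*3 - 35 = 19, d_2 = (1243 - 19^2)/18 = 882/18 = 49, a_2 = floor((35 + 19)/49) = 1.
  m_3 = 49*1 - 19 = 30, d_3 = (1243 - 30^2)/49 = 343/49 = 7, a_3 = floor((35 + 30)/7) = 9.
  m_4 = 7*9 - 30 = 33, d_4 = (1243 - 33^2)/7 = 154/7 = 22, a_4 = floor((35 + 33)/22) = 3.
  m_5 = 22*3 - 33 = 33, d_5 = (1243 - 33^2)/22 = 154/22 = 7, a_5 = floor((35 + 33)/7) = 9.
  m_6 = 7*9 - 33 = 30, d_6 = (1243 - 30^2)/7 = 343/7 = 49, a_6 = floor((35 + 30)/49) = 1.
  m_7 = 49*1 - 30 = 19, d_7 = (1243 - 19^2)/49 = 882/49 = 18, a_7 = floor((35 + 19)/18) = 3.
  m_8 = 18*3 - 19 = 35, d_8 = (1243 - 35^2)/18 = 18/18 = 1, a_8 = floor((35 + 35)/1) = 70.
  m_9 = 1*70 - 35 = 35, d_9 = (1243 - 35^2)/1 = 18/1 = 18: (m_9, d_9) = (m_1, d_1) = (35, 18), so from here the quotients repeat a_1, ..., a_8; the period length is 8.
Hence the expansion of sqrt(1243) is a_0 = 35 followed by the repeating block 3, 1, 9, 3, 9, 1, 3, 70 (period 8).

[35; (3, 1, 9, 3, 9, 1, 3, 70)]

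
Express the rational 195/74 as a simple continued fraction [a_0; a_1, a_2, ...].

Run the Euclidean algorithm on 195 and 74; the successive quotients are the partial quotients a_0, a_1, ... (each step inverts the fractional part left over by the previous one):
  195 = 2*74 + 47, so a_0 = 2.
  74 = 1*47 + 27, so a_1 = 1.
  47 = 1*27 + 20, so a_2 = 1.
  27 = 1*20 + 7, so a_3 = 1.
  20 = 2*7 + 6, so a_4 = 2.
  7 = 1*6 + 1, so a_5 = 1.
  6 = 6*1 + 0, so a_6 = 6.
The remainder reaches 0 after 7 divisions, so the expansion has 7 partial quotients, read off in order.

[2; 1, 1, 1, 2, 1, 6]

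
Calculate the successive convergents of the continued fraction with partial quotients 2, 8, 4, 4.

2/1, 17/8, 70/33, 297/140

Using the convergent recurrence p_i = a_i*p_{i-1} + p_{i-2}, q_i = a_i*q_{i-1} + q_{i-2} with p_{-2}=0, p_{-1}=1, q_{-2}=1, q_{-1}=0:
  i=0: a_0=2, p_0 = 2*1 + 0 = 2, q_0 = 2*0 + 1 = 1.
  i=1: a_1=8, p_1 = 8*2 + 1 = 17, q_1 = 8*1 + 0 = 8.
  i=2: a_2=4, p_2 = 4*17 + 2 = 70, q_2 = 4*8 + 1 = 33.
  i=3: a_3=4, p_3 = 4*70 + 17 = 297, q_3 = 4*33 + 8 = 140.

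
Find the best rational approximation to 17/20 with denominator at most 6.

5/6

Expand x = 17/20 as a continued fraction with the Euclidean algorithm:
  17 = 0*20 + 17, so a_0 = 0.
  20 = 1*17 + 3, so a_1 = 1.
  17 = 5*3 + 2, so a_2 = 5.
  3 = 1*2 + 1, so a_3 = 1.
  2 = 2*1 + 0, so a_4 = 2.
so x = [0; 1, 5, 1, 2].
Convergents (p_i = a_i*p_{i-1} + p_{i-2}, q_i = a_i*q_{i-1} + q_{i-2} with p_{-2}=0, p_{-1}=1, q_{-2}=1, q_{-1}=0), until the denominator exceeds 6:
  i=0: a_0=0, p_0 = 0*1 + 0 = 0, q_0 = 0*0 + 1 = 1.
  i=1: a_1=1, p_1 = 1*0 + 1 = 1, q_1 = 1*1 + 0 = 1.
  i=2: a_2=5, p_2 = 5*1 + 0 = 5, q_2 = 5*1 + 1 = 6.
  i=3: a_3=1, p_3 = 1*5 + 1 = 6, q_3 = 1*6 + 1 = 7.
q_3 = 7 > 6, so the last convergent with denominator <= 6 is p_2/q_2 = 5/6.
The closest fraction with denominator <= 6 is either p_2/q_2 or the intermediate fraction (k*p_2 + p_1)/(k*q_2 + q_1) with the largest k >= 1 whose denominator stays <= 6; these approach x as k grows, and every other convergent or intermediate fraction in range is farther away.
Largest k: floor((6 - q_1)/q_2) = floor((6 - 1)/6) = 0.
Since k = 0, no intermediate fraction beyond p_2/q_2 has denominator <= 6, so the convergent 5/6 is the closest (its error is |17*6 - 5*20|/(20*6) = 2/120).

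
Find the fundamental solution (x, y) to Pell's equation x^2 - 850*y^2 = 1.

First expand sqrt(850) as a continued fraction. With x_i = (sqrt(850) + m_i)/d_i and (m_0, d_0) = (0, 1): a_0 = floor(sqrt(850)) = 29, since 29^2 = 841 <= 850 < 900 = 30^2.
Iterate m_{i+1} = d_i*a_i - m_i, d_{i+1} = (850 - m_{i+1}^2)/d_i, a_{i+1} = floor((a_0 + m_{i+1})/d_{i+1}):
  m_1 = 1*29 - 0 = 29, d_1 = (850 - 29^2)/1 = 9/1 = 9, a_1 = floor((29 + 29)/9) = 6.
  m_2 = 9*6 - 29 = 25, d_2 = (850 - 25^2)/9 = 225/9 = 25, a_2 = floor((29 + 25)/25) = 2.
  m_3 = 25*2 - 25 = 25, d_3 = (850 - 25^2)/25 = 225/25 = 9, a_3 = floor((29 + 25)/9) = 6.
  m_4 = 9*6 - 25 = 29, d_4 = (850 - 29^2)/9 = 9/9 = 1, a_4 = floor((29 + 29)/1) = 58.
  m_5 = 1*58 - 29 = 29, d_5 = (850 - 29^2)/1 = 9/1 = 9: (m_5, d_5) = (m_1, d_1) = (29, 9), so from here the quotients repeat a_1, ..., a_4; the period length is 4.
So sqrt(850) = [29; (6, 2, 6, 58)] with period length k = 4.
k is even, so the fundamental solution of x^2 - 850y^2 = 1 is (p_{k-1}, q_{k-1}) = (p_3, q_3); compute convergents through index 3.
Convergents (p_i = a_i*p_{i-1} + p_{i-2}, q_i = a_i*q_{i-1} + q_{i-2} with p_{-2}=0, p_{-1}=1, q_{-2}=1, q_{-1}=0):
  i=0: a_0=29, p_0 = 29*1 + 0 = 29, q_0 = 29*0 + 1 = 1.
  i=1: a_1=6, p_1 = 6*29 + 1 = 175, q_1 = 6*1 + 0 = 6.
  i=2: a_2=2, p_2 = 2*175 + 29 = 379, q_2 = 2*6 + 1 = 13.
  i=3: a_3=6, p_3 = 6*379 + 175 = 2449, q_3 = 6*13 + 6 = 84.
Check: 2449^2 - 850*84^2 = 5997601 - 5997600 = 1, so (x, y) = (2449, 84) solves the equation, and by the theorem it is the least positive solution.

(x, y) = (2449, 84)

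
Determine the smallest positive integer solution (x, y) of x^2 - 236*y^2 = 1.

(x, y) = (561799, 36570)

First expand sqrt(236) as a continued fraction. With x_i = (sqrt(236) + m_i)/d_i and (m_0, d_0) = (0, 1): a_0 = floor(sqrt(236)) = 15, since 15^2 = 225 <= 236 < 256 = 16^2.
Iterate m_{i+1} = d_i*a_i - m_i, d_{i+1} = (236 - m_{i+1}^2)/d_i, a_{i+1} = floor((a_0 + m_{i+1})/d_{i+1}):
  m_1 = 1*15 - 0 = 15, d_1 = (236 - 15^2)/1 = 11/1 = 11, a_1 = floor((15 + 15)/11) = 2.
  m_2 = 11*2 - 15 = 7, d_2 = (236 - 7^2)/11 = 187/11 = 17, a_2 = floor((15 + 7)/17) = 1.
  m_3 = 17*1 - 7 = 10, d_3 = (236 - 10^2)/17 = 136/17 = 8, a_3 = floor((15 + 10)/8) = 3.
  m_4 = 8*3 - 10 = 14, d_4 = (236 - 14^2)/8 = 40/8 = 5, a_4 = floor((15 + 14)/5) = 5.
  m_5 = 5*5 - 14 = 11, d_5 = (236 - 11^2)/5 = 115/5 = 23, a_5 = floor((15 + 11)/23) = 1.
  m_6 = 23*1 - 11 = 12, d_6 = (236 - 12^2)/23 = 92/23 = 4, a_6 = floor((15 + 12)/4) = 6.
  m_7 = 4*6 - 12 = 12, d_7 = (236 - 12^2)/4 = 92/4 = 23, a_7 = floor((15 + 12)/23) = 1.
  m_8 = 23*1 - 12 = 11, d_8 = (236 - 11^2)/23 = 115/23 = 5, a_8 = floor((15 + 11)/5) = 5.
  m_9 = 5*5 - 11 = 14, d_9 = (236 - 14^2)/5 = 40/5 = 8, a_9 = floor((15 + 14)/8) = 3.
  m_10 = 8*3 - 14 = 10, d_10 = (236 - 10^2)/8 = 136/8 = 17, a_10 = floor((15 + 10)/17) = 1.
  m_11 = 17*1 - 10 = 7, d_11 = (236 - 7^2)/17 = 187/17 = 11, a_11 = floor((15 + 7)/11) = 2.
  m_12 = 11*2 - 7 = 15, d_12 = (236 - 15^2)/11 = 11/11 = 1, a_12 = floor((15 + 15)/1) = 30.
  m_13 = 1*30 - 15 = 15, d_13 = (236 - 15^2)/1 = 11/1 = 11: (m_13, d_13) = (m_1, d_1) = (15, 11), so from here the quotients repeat a_1, ..., a_12; the period length is 12.
So sqrt(236) = [15; (2, 1, 3, 5, 1, 6, 1, 5, 3, 1, 2, 30)] with period length k = 12.
k is even, so the fundamental solution of x^2 - 236y^2 = 1 is (p_{k-1}, q_{k-1}) = (p_11, q_11); compute convergents through index 11.
Convergents (p_i = a_i*p_{i-1} + p_{i-2}, q_i = a_i*q_{i-1} + q_{i-2} with p_{-2}=0, p_{-1}=1, q_{-2}=1, q_{-1}=0):
  i=0: a_0=15, p_0 = 15*1 + 0 = 15, q_0 = 15*0 + 1 = 1.
  i=1: a_1=2, p_1 = 2*15 + 1 = 31, q_1 = 2*1 + 0 = 2.
  i=2: a_2=1, p_2 = 1*31 + 15 = 46, q_2 = 1*2 + 1 = 3.
  i=3: a_3=3, p_3 = 3*46 + 31 = 169, q_3 = 3*3 + 2 = 11.
  i=4: a_4=5, p_4 = 5*169 + 46 = 891, q_4 = 5*11 + 3 = 58.
  i=5: a_5=1, p_5 = 1*891 + 169 = 1060, q_5 = 1*58 + 11 = 69.
  i=6: a_6=6, p_6 = 6*1060 + 891 = 7251, q_6 = 6*69 + 58 = 472.
  i=7: a_7=1, p_7 = 1*7251 + 1060 = 8311, q_7 = 1*472 + 69 = 541.
  i=8: a_8=5, p_8 = 5*8311 + 7251 = 48806, q_8 = 5*541 + 472 = 3177.
  i=9: a_9=3, p_9 = 3*48806 + 8311 = 154729, q_9 = 3*3177 + 541 = 10072.
  i=10: a_10=1, p_10 = 1*154729 + 48806 = 203535, q_10 = 1*10072 + 3177 = 13249.
  i=11: a_11=2, p_11 = 2*203535 + 154729 = 561799, q_11 = 2*13249 + 10072 = 36570.
Check: 561799^2 - 236*36570^2 = 315618116401 - 315618116400 = 1, so (x, y) = (561799, 36570) solves the equation, and by the theorem it is the least positive solution.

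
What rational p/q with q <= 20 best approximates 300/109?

11/4

Expand x = 300/109 as a continued fraction with the Euclidean algorithm:
  300 = 2*109 + 82, so a_0 = 2.
  109 = 1*82 + 27, so a_1 = 1.
  82 = 3*27 + 1, so a_2 = 3.
  27 = 27*1 + 0, so a_3 = 27.
so x = [2; 1, 3, 27].
Convergents (p_i = a_i*p_{i-1} + p_{i-2}, q_i = a_i*q_{i-1} + q_{i-2} with p_{-2}=0, p_{-1}=1, q_{-2}=1, q_{-1}=0), until the denominator exceeds 20:
  i=0: a_0=2, p_0 = 2*1 + 0 = 2, q_0 = 2*0 + 1 = 1.
  i=1: a_1=1, p_1 = 1*2 + 1 = 3, q_1 = 1*1 + 0 = 1.
  i=2: a_2=3, p_2 = 3*3 + 2 = 11, q_2 = 3*1 + 1 = 4.
  i=3: a_3=27, p_3 = 27*11 + 3 = 300, q_3 = 27*4 + 1 = 109.
q_3 = 109 > 20, so the last convergent with denominator <= 20 is p_2/q_2 = 11/4.
The closest fraction with denominator <= 20 is either p_2/q_2 or the intermediate fraction (k*p_2 + p_1)/(k*q_2 + q_1) with the largest k >= 1 whose denominator stays <= 20; these approach x as k grows, and every other convergent or intermediate fraction in range is farther away.
Largest k: floor((20 - q_1)/q_2) = floor((20 - 1)/4) = 4.
That gives (4*11 + 3)/(4*4 + 1) = 47/17.
Compare the errors: |x - 11/4| = |300*4 - 11*109|/(109*4) = 1/436, and |x - 47/17| = |300*17 - 47*109|/(109*17) = 23/1853.
Cross-multiplying, 1*1853 = 1853 < 10028 = 23*436, so 1/436 is smaller: the convergent 11/4 is closer to x than 47/17.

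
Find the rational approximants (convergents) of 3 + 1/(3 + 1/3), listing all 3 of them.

Using the convergent recurrence p_i = a_i*p_{i-1} + p_{i-2}, q_i = a_i*q_{i-1} + q_{i-2} with p_{-2}=0, p_{-1}=1, q_{-2}=1, q_{-1}=0:
  i=0: a_0=3, p_0 = 3*1 + 0 = 3, q_0 = 3*0 + 1 = 1.
  i=1: a_1=3, p_1 = 3*3 + 1 = 10, q_1 = 3*1 + 0 = 3.
  i=2: a_2=3, p_2 = 3*10 + 3 = 33, q_2 = 3*3 + 1 = 10.

3/1, 10/3, 33/10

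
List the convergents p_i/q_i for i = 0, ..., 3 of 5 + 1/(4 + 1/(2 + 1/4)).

Using the convergent recurrence p_i = a_i*p_{i-1} + p_{i-2}, q_i = a_i*q_{i-1} + q_{i-2} with p_{-2}=0, p_{-1}=1, q_{-2}=1, q_{-1}=0:
  i=0: a_0=5, p_0 = 5*1 + 0 = 5, q_0 = 5*0 + 1 = 1.
  i=1: a_1=4, p_1 = 4*5 + 1 = 21, q_1 = 4*1 + 0 = 4.
  i=2: a_2=2, p_2 = 2*21 + 5 = 47, q_2 = 2*4 + 1 = 9.
  i=3: a_3=4, p_3 = 4*47 + 21 = 209, q_3 = 4*9 + 4 = 40.

5/1, 21/4, 47/9, 209/40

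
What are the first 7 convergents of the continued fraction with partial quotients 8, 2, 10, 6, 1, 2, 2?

8/1, 17/2, 178/21, 1085/128, 1263/149, 3611/426, 8485/1001

Using the convergent recurrence p_i = a_i*p_{i-1} + p_{i-2}, q_i = a_i*q_{i-1} + q_{i-2} with p_{-2}=0, p_{-1}=1, q_{-2}=1, q_{-1}=0:
  i=0: a_0=8, p_0 = 8*1 + 0 = 8, q_0 = 8*0 + 1 = 1.
  i=1: a_1=2, p_1 = 2*8 + 1 = 17, q_1 = 2*1 + 0 = 2.
  i=2: a_2=10, p_2 = 10*17 + 8 = 178, q_2 = 10*2 + 1 = 21.
  i=3: a_3=6, p_3 = 6*178 + 17 = 1085, q_3 = 6*21 + 2 = 128.
  i=4: a_4=1, p_4 = 1*1085 + 178 = 1263, q_4 = 1*128 + 21 = 149.
  i=5: a_5=2, p_5 = 2*1263 + 1085 = 3611, q_5 = 2*149 + 128 = 426.
  i=6: a_6=2, p_6 = 2*3611 + 1263 = 8485, q_6 = 2*426 + 149 = 1001.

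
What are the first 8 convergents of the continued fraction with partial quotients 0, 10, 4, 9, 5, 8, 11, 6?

0/1, 1/10, 4/41, 37/379, 189/1936, 1549/15867, 17228/176473, 104917/1074705

Using the convergent recurrence p_i = a_i*p_{i-1} + p_{i-2}, q_i = a_i*q_{i-1} + q_{i-2} with p_{-2}=0, p_{-1}=1, q_{-2}=1, q_{-1}=0:
  i=0: a_0=0, p_0 = 0*1 + 0 = 0, q_0 = 0*0 + 1 = 1.
  i=1: a_1=10, p_1 = 10*0 + 1 = 1, q_1 = 10*1 + 0 = 10.
  i=2: a_2=4, p_2 = 4*1 + 0 = 4, q_2 = 4*10 + 1 = 41.
  i=3: a_3=9, p_3 = 9*4 + 1 = 37, q_3 = 9*41 + 10 = 379.
  i=4: a_4=5, p_4 = 5*37 + 4 = 189, q_4 = 5*379 + 41 = 1936.
  i=5: a_5=8, p_5 = 8*189 + 37 = 1549, q_5 = 8*1936 + 379 = 15867.
  i=6: a_6=11, p_6 = 11*1549 + 189 = 17228, q_6 = 11*15867 + 1936 = 176473.
  i=7: a_7=6, p_7 = 6*17228 + 1549 = 104917, q_7 = 6*176473 + 15867 = 1074705.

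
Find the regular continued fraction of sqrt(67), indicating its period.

Write x_i = (sqrt(67) + m_i)/d_i with (m_0, d_0) = (0, 1). a_0 = floor(sqrt(67)) = 8, since 8^2 = 64 <= 67 < 81 = 9^2.
Iterate m_{i+1} = d_i*a_i - m_i, d_{i+1} = (67 - m_{i+1}^2)/d_i, a_{i+1} = floor((a_0 + m_{i+1})/d_{i+1}):
  m_1 = 1*8 - 0 = 8, d_1 = (67 - 8^2)/1 = 3/1 = 3, a_1 = floor((8 + 8)/3) = 5.
  m_2 = 3*5 - 8 = 7, d_2 = (67 - 7^2)/3 = 18/3 = 6, a_2 = floor((8 + 7)/6) = 2.
  m_3 = 6*2 - 7 = 5, d_3 = (67 - 5^2)/6 = 42/6 = 7, a_3 = floor((8 + 5)/7) = 1.
  m_4 = 7*1 - 5 = 2, d_4 = (67 - 2^2)/7 = 63/7 = 9, a_4 = floor((8 + 2)/9) = 1.
  m_5 = 9*1 - 2 = 7, d_5 = (67 - 7^2)/9 = 18/9 = 2, a_5 = floor((8 + 7)/2) = 7.
  m_6 = 2*7 - 7 = 7, d_6 = (67 - 7^2)/2 = 18/2 = 9, a_6 = floor((8 + 7)/9) = 1.
  m_7 = 9*1 - 7 = 2, d_7 = (67 - 2^2)/9 = 63/9 = 7, a_7 = floor((8 + 2)/7) = 1.
  m_8 = 7*1 - 2 = 5, d_8 = (67 - 5^2)/7 = 42/7 = 6, a_8 = floor((8 + 5)/6) = 2.
  m_9 = 6*2 - 5 = 7, d_9 = (67 - 7^2)/6 = 18/6 = 3, a_9 = floor((8 + 7)/3) = 5.
  m_10 = 3*5 - 7 = 8, d_10 = (67 - 8^2)/3 = 3/3 = 1, a_10 = floor((8 + 8)/1) = 16.
  m_11 = 1*16 - 8 = 8, d_11 = (67 - 8^2)/1 = 3/1 = 3: (m_11, d_11) = (m_1, d_1) = (8, 3), so from here the quotients repeat a_1, ..., a_10; the period length is 10.
Hence the expansion of sqrt(67) is a_0 = 8 followed by the repeating block 5, 2, 1, 1, 7, 1, 1, 2, 5, 16 (period 10).

[8; (5, 2, 1, 1, 7, 1, 1, 2, 5, 16)]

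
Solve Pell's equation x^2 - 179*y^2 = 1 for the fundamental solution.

First expand sqrt(179) as a continued fraction. With x_i = (sqrt(179) + m_i)/d_i and (m_0, d_0) = (0, 1): a_0 = floor(sqrt(179)) = 13, since 13^2 = 169 <= 179 < 196 = 14^2.
Iterate m_{i+1} = d_i*a_i - m_i, d_{i+1} = (179 - m_{i+1}^2)/d_i, a_{i+1} = floor((a_0 + m_{i+1})/d_{i+1}):
  m_1 = 1*13 - 0 = 13, d_1 = (179 - 13^2)/1 = 10/1 = 10, a_1 = floor((13 + 13)/10) = 2.
  m_2 = 10*2 - 13 = 7, d_2 = (179 - 7^2)/10 = 130/10 = 13, a_2 = floor((13 + 7)/13) = 1.
  m_3 = 13*1 - 7 = 6, d_3 = (179 - 6^2)/13 = 143/13 = 11, a_3 = floor((13 + 6)/11) = 1.
  m_4 = 11*1 - 6 = 5, d_4 = (179 - 5^2)/11 = 154/11 = 14, a_4 = floor((13 + 5)/14) = 1.
  m_5 = 14*1 - 5 = 9, d_5 = (179 - 9^2)/14 = 98/14 = 7, a_5 = floor((13 + 9)/7) = 3.
  m_6 = 7*3 - 9 = 12, d_6 = (179 - 12^2)/7 = 35/7 = 5, a_6 = floor((13 + 12)/5) = 5.
  m_7 = 5*5 - 12 = 13, d_7 = (179 - 13^2)/5 = 10/5 = 2, a_7 = floor((13 + 13)/2) = 13.
  m_8 = 2*13 - 13 = 13, d_8 = (179 - 13^2)/2 = 10/2 = 5, a_8 = floor((13 + 13)/5) = 5.
  m_9 = 5*5 - 13 = 12, d_9 = (179 - 12^2)/5 = 35/5 = 7, a_9 = floor((13 + 12)/7) = 3.
  m_10 = 7*3 - 12 = 9, d_10 = (179 - 9^2)/7 = 98/7 = 14, a_10 = floor((13 + 9)/14) = 1.
  m_11 = 14*1 - 9 = 5, d_11 = (179 - 5^2)/14 = 154/14 = 11, a_11 = floor((13 + 5)/11) = 1.
  m_12 = 11*1 - 5 = 6, d_12 = (179 - 6^2)/11 = 143/11 = 13, a_12 = floor((13 + 6)/13) = 1.
  m_13 = 13*1 - 6 = 7, d_13 = (179 - 7^2)/13 = 130/13 = 10, a_13 = floor((13 + 7)/10) = 2.
  m_14 = 10*2 - 7 = 13, d_14 = (179 - 13^2)/10 = 10/10 = 1, a_14 = floor((13 + 13)/1) = 26.
  m_15 = 1*26 - 13 = 13, d_15 = (179 - 13^2)/1 = 10/1 = 10: (m_15, d_15) = (m_1, d_1) = (13, 10), so from here the quotients repeat a_1, ..., a_14; the period length is 14.
So sqrt(179) = [13; (2, 1, 1, 1, 3, 5, 13, 5, 3, 1, 1, 1, 2, 26)] with period length k = 14.
k is even, so the fundamental solution of x^2 - 179y^2 = 1 is (p_{k-1}, q_{k-1}) = (p_13, q_13); compute convergents through index 13.
Convergents (p_i = a_i*p_{i-1} + p_{i-2}, q_i = a_i*q_{i-1} + q_{i-2} with p_{-2}=0, p_{-1}=1, q_{-2}=1, q_{-1}=0):
  i=0: a_0=13, p_0 = 13*1 + 0 = 13, q_0 = 13*0 + 1 = 1.
  i=1: a_1=2, p_1 = 2*13 + 1 = 27, q_1 = 2*1 + 0 = 2.
  i=2: a_2=1, p_2 = 1*27 + 13 = 40, q_2 = 1*2 + 1 = 3.
  i=3: a_3=1, p_3 = 1*40 + 27 = 67, q_3 = 1*3 + 2 = 5.
  i=4: a_4=1, p_4 = 1*67 + 40 = 107, q_4 = 1*5 + 3 = 8.
  i=5: a_5=3, p_5 = 3*107 + 67 = 388, q_5 = 3*8 + 5 = 29.
  i=6: a_6=5, p_6 = 5*388 + 107 = 2047, q_6 = 5*29 + 8 = 153.
  i=7: a_7=13, p_7 = 13*2047 + 388 = 26999, q_7 = 13*153 + 29 = 2018.
  i=8: a_8=5, p_8 = 5*26999 + 2047 = 137042, q_8 = 5*2018 + 153 = 10243.
  i=9: a_9=3, p_9 = 3*137042 + 26999 = 438125, q_9 = 3*10243 + 2018 = 32747.
  i=10: a_10=1, p_10 = 1*438125 + 137042 = 575167, q_10 = 1*32747 + 10243 = 42990.
  i=11: a_11=1, p_11 = 1*575167 + 438125 = 1013292, q_11 = 1*42990 + 32747 = 75737.
  i=12: a_12=1, p_12 = 1*1013292 + 575167 = 1588459, q_12 = 1*75737 + 42990 = 118727.
  i=13: a_13=2, p_13 = 2*1588459 + 1013292 = 4190210, q_13 = 2*118727 + 75737 = 313191.
Check: 4190210^2 - 179*313191^2 = 17557859844100 - 17557859844099 = 1, so (x, y) = (4190210, 313191) solves the equation, and by the theorem it is the least positive solution.

(x, y) = (4190210, 313191)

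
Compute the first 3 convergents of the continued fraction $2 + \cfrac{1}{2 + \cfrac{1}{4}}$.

Using the convergent recurrence p_i = a_i*p_{i-1} + p_{i-2}, q_i = a_i*q_{i-1} + q_{i-2} with p_{-2}=0, p_{-1}=1, q_{-2}=1, q_{-1}=0:
  i=0: a_0=2, p_0 = 2*1 + 0 = 2, q_0 = 2*0 + 1 = 1.
  i=1: a_1=2, p_1 = 2*2 + 1 = 5, q_1 = 2*1 + 0 = 2.
  i=2: a_2=4, p_2 = 4*5 + 2 = 22, q_2 = 4*2 + 1 = 9.

2/1, 5/2, 22/9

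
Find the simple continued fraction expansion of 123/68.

[1; 1, 4, 4, 3]

Run the Euclidean algorithm on 123 and 68; the successive quotients are the partial quotients a_0, a_1, ... (each step inverts the fractional part left over by the previous one):
  123 = 1*68 + 55, so a_0 = 1.
  68 = 1*55 + 13, so a_1 = 1.
  55 = 4*13 + 3, so a_2 = 4.
  13 = 4*3 + 1, so a_3 = 4.
  3 = 3*1 + 0, so a_4 = 3.
The remainder reaches 0 after 5 divisions, so the expansion has 5 partial quotients, read off in order.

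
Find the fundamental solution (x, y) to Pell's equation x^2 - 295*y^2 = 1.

(x, y) = (2024999, 117900)

First expand sqrt(295) as a continued fraction. With x_i = (sqrt(295) + m_i)/d_i and (m_0, d_0) = (0, 1): a_0 = floor(sqrt(295)) = 17, since 17^2 = 289 <= 295 < 324 = 18^2.
Iterate m_{i+1} = d_i*a_i - m_i, d_{i+1} = (295 - m_{i+1}^2)/d_i, a_{i+1} = floor((a_0 + m_{i+1})/d_{i+1}):
  m_1 = 1*17 - 0 = 17, d_1 = (295 - 17^2)/1 = 6/1 = 6, a_1 = floor((17 + 17)/6) = 5.
  m_2 = 6*5 - 17 = 13, d_2 = (295 - 13^2)/6 = 126/6 = 21, a_2 = floor((17 + 13)/21) = 1.
  m_3 = 21*1 - 13 = 8, d_3 = (295 - 8^2)/21 = 231/21 = 11, a_3 = floor((17 + 8)/11) = 2.
  m_4 = 11*2 - 8 = 14, d_4 = (295 - 14^2)/11 = 99/11 = 9, a_4 = floor((17 + 14)/9) = 3.
  m_5 = 9*3 - 14 = 13, d_5 = (295 - 13^2)/9 = 126/9 = 14, a_5 = floor((17 + 13)/14) = 2.
  m_6 = 14*2 - 13 = 15, d_6 = (295 - 15^2)/14 = 70/14 = 5, a_6 = floor((17 + 15)/5) = 6.
  m_7 = 5*6 - 15 = 15, d_7 = (295 - 15^2)/5 = 70/5 = 14, a_7 = floor((17 + 15)/14) = 2.
  m_8 = 14*2 - 15 = 13, d_8 = (295 - 13^2)/14 = 126/14 = 9, a_8 = floor((17 + 13)/9) = 3.
  m_9 = 9*3 - 13 = 14, d_9 = (295 - 14^2)/9 = 99/9 = 11, a_9 = floor((17 + 14)/11) = 2.
  m_10 = 11*2 - 14 = 8, d_10 = (295 - 8^2)/11 = 231/11 = 21, a_10 = floor((17 + 8)/21) = 1.
  m_11 = 21*1 - 8 = 13, d_11 = (295 - 13^2)/21 = 126/21 = 6, a_11 = floor((17 + 13)/6) = 5.
  m_12 = 6*5 - 13 = 17, d_12 = (295 - 17^2)/6 = 6/6 = 1, a_12 = floor((17 + 17)/1) = 34.
  m_13 = 1*34 - 17 = 17, d_13 = (295 - 17^2)/1 = 6/1 = 6: (m_13, d_13) = (m_1, d_1) = (17, 6), so from here the quotients repeat a_1, ..., a_12; the period length is 12.
So sqrt(295) = [17; (5, 1, 2, 3, 2, 6, 2, 3, 2, 1, 5, 34)] with period length k = 12.
k is even, so the fundamental solution of x^2 - 295y^2 = 1 is (p_{k-1}, q_{k-1}) = (p_11, q_11); compute convergents through index 11.
Convergents (p_i = a_i*p_{i-1} + p_{i-2}, q_i = a_i*q_{i-1} + q_{i-2} with p_{-2}=0, p_{-1}=1, q_{-2}=1, q_{-1}=0):
  i=0: a_0=17, p_0 = 17*1 + 0 = 17, q_0 = 17*0 + 1 = 1.
  i=1: a_1=5, p_1 = 5*17 + 1 = 86, q_1 = 5*1 + 0 = 5.
  i=2: a_2=1, p_2 = 1*86 + 17 = 103, q_2 = 1*5 + 1 = 6.
  i=3: a_3=2, p_3 = 2*103 + 86 = 292, q_3 = 2*6 + 5 = 17.
  i=4: a_4=3, p_4 = 3*292 + 103 = 979, q_4 = 3*17 + 6 = 57.
  i=5: a_5=2, p_5 = 2*979 + 292 = 2250, q_5 = 2*57 + 17 = 131.
  i=6: a_6=6, p_6 = 6*2250 + 979 = 14479, q_6 = 6*131 + 57 = 843.
  i=7: a_7=2, p_7 = 2*14479 + 2250 = 31208, q_7 = 2*843 + 131 = 1817.
  i=8: a_8=3, p_8 = 3*31208 + 14479 = 108103, q_8 = 3*1817 + 843 = 6294.
  i=9: a_9=2, p_9 = 2*108103 + 31208 = 247414, q_9 = 2*6294 + 1817 = 14405.
  i=10: a_10=1, p_10 = 1*247414 + 108103 = 355517, q_10 = 1*14405 + 6294 = 20699.
  i=11: a_11=5, p_11 = 5*355517 + 247414 = 2024999, q_11 = 5*20699 + 14405 = 117900.
Check: 2024999^2 - 295*117900^2 = 4100620950001 - 4100620950000 = 1, so (x, y) = (2024999, 117900) solves the equation, and by the theorem it is the least positive solution.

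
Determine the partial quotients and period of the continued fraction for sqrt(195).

Write x_i = (sqrt(195) + m_i)/d_i with (m_0, d_0) = (0, 1). a_0 = floor(sqrt(195)) = 13, since 13^2 = 169 <= 195 < 196 = 14^2.
Iterate m_{i+1} = d_i*a_i - m_i, d_{i+1} = (195 - m_{i+1}^2)/d_i, a_{i+1} = floor((a_0 + m_{i+1})/d_{i+1}):
  m_1 = 1*13 - 0 = 13, d_1 = (195 - 13^2)/1 = 26/1 = 26, a_1 = floor((13 + 13)/26) = 1.
  m_2 = 26*1 - 13 = 13, d_2 = (195 - 13^2)/26 = 26/26 = 1, a_2 = floor((13 + 13)/1) = 26.
  m_3 = 1*26 - 13 = 13, d_3 = (195 - 13^2)/1 = 26/1 = 26: (m_3, d_3) = (m_1, d_1) = (13, 26), so from here the quotients repeat a_1, a_2; the period length is 2.
Hence the expansion of sqrt(195) is a_0 = 13 followed by the repeating block 1, 26 (period 2).

[13; (1, 26)]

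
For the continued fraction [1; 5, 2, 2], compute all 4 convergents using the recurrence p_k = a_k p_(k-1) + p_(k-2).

Using the convergent recurrence p_i = a_i*p_{i-1} + p_{i-2}, q_i = a_i*q_{i-1} + q_{i-2} with p_{-2}=0, p_{-1}=1, q_{-2}=1, q_{-1}=0:
  i=0: a_0=1, p_0 = 1*1 + 0 = 1, q_0 = 1*0 + 1 = 1.
  i=1: a_1=5, p_1 = 5*1 + 1 = 6, q_1 = 5*1 + 0 = 5.
  i=2: a_2=2, p_2 = 2*6 + 1 = 13, q_2 = 2*5 + 1 = 11.
  i=3: a_3=2, p_3 = 2*13 + 6 = 32, q_3 = 2*11 + 5 = 27.

1/1, 6/5, 13/11, 32/27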